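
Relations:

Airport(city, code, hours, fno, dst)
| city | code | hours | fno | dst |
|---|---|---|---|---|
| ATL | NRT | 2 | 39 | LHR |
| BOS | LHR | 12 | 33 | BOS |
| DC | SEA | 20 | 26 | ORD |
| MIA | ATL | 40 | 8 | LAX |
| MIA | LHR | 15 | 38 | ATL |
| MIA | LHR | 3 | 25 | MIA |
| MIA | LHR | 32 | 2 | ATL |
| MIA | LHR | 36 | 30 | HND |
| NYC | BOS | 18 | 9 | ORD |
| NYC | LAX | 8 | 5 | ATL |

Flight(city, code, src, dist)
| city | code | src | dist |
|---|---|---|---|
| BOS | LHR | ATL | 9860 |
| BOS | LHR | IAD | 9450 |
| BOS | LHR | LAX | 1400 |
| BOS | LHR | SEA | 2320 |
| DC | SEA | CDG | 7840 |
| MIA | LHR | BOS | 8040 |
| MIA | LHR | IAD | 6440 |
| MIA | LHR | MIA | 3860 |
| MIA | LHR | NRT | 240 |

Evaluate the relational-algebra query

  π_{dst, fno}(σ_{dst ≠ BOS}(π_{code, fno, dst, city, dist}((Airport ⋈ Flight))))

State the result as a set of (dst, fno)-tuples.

{(ATL, 2), (ATL, 38), (HND, 30), (MIA, 25), (ORD, 26)}

Natural join on city, code: {(BOS, LHR, 12, 33, BOS, ATL, 9860), (BOS, LHR, 12, 33, BOS, IAD, 9450), (BOS, LHR, 12, 33, BOS, LAX, 1400), (BOS, LHR, 12, 33, BOS, SEA, 2320), (DC, SEA, 20, 26, ORD, CDG, 7840), (MIA, LHR, 15, 38, ATL, BOS, 8040), (MIA, LHR, 15, 38, ATL, IAD, 6440), (MIA, LHR, 15, 38, ATL, MIA, 3860), (MIA, LHR, 15, 38, ATL, NRT, 240), (MIA, LHR, 3, 25, MIA, BOS, 8040), (MIA, LHR, 3, 25, MIA, IAD, 6440), (MIA, LHR, 3, 25, MIA, MIA, 3860), (MIA, LHR, 3, 25, MIA, NRT, 240), (MIA, LHR, 32, 2, ATL, BOS, 8040), (MIA, LHR, 32, 2, ATL, IAD, 6440), (MIA, LHR, 32, 2, ATL, MIA, 3860), (MIA, LHR, 32, 2, ATL, NRT, 240), (MIA, LHR, 36, 30, HND, BOS, 8040), (MIA, LHR, 36, 30, HND, IAD, 6440), (MIA, LHR, 36, 30, HND, MIA, 3860), (MIA, LHR, 36, 30, HND, NRT, 240)}
Keep only column(s) code, fno, dst, city, dist: {(LHR, 2, ATL, MIA, 240), (LHR, 2, ATL, MIA, 3860), (LHR, 2, ATL, MIA, 6440), (LHR, 2, ATL, MIA, 8040), (LHR, 25, MIA, MIA, 240), (LHR, 25, MIA, MIA, 3860), (LHR, 25, MIA, MIA, 6440), (LHR, 25, MIA, MIA, 8040), (LHR, 30, HND, MIA, 240), (LHR, 30, HND, MIA, 3860), (LHR, 30, HND, MIA, 6440), (LHR, 30, HND, MIA, 8040), (LHR, 33, BOS, BOS, 1400), (LHR, 33, BOS, BOS, 2320), (LHR, 33, BOS, BOS, 9450), (LHR, 33, BOS, BOS, 9860), (LHR, 38, ATL, MIA, 240), (LHR, 38, ATL, MIA, 3860), (LHR, 38, ATL, MIA, 6440), (LHR, 38, ATL, MIA, 8040), (SEA, 26, ORD, DC, 7840)}
Filtering on dst ≠ BOS leaves {(LHR, 2, ATL, MIA, 240), (LHR, 2, ATL, MIA, 3860), (LHR, 2, ATL, MIA, 6440), (LHR, 2, ATL, MIA, 8040), (LHR, 25, MIA, MIA, 240), (LHR, 25, MIA, MIA, 3860), (LHR, 25, MIA, MIA, 6440), (LHR, 25, MIA, MIA, 8040), (LHR, 30, HND, MIA, 240), (LHR, 30, HND, MIA, 3860), (LHR, 30, HND, MIA, 6440), (LHR, 30, HND, MIA, 8040), (LHR, 38, ATL, MIA, 240), (LHR, 38, ATL, MIA, 3860), (LHR, 38, ATL, MIA, 6440), (LHR, 38, ATL, MIA, 8040), (SEA, 26, ORD, DC, 7840)}.
Keep only column(s) dst, fno (12 duplicate(s) eliminated): {(ATL, 2), (ATL, 38), (HND, 30), (MIA, 25), (ORD, 26)}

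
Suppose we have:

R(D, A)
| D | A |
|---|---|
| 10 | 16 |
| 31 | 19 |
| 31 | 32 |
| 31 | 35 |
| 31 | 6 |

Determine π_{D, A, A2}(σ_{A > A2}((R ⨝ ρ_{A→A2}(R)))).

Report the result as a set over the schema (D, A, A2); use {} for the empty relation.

{(31, 19, 6), (31, 32, 19), (31, 32, 6), (31, 35, 19), (31, 35, 32), (31, 35, 6)}

ρ[A→A2]: schema becomes (D, A2); tuples unchanged.
Joining R and ρ_{A→A2}(R) on D yields {(10, 16, 16), (31, 19, 19), (31, 19, 32), (31, 19, 35), (31, 19, 6), (31, 32, 19), (31, 32, 32), (31, 32, 35), (31, 32, 6), (31, 35, 19), (31, 35, 32), (31, 35, 35), (31, 35, 6), (31, 6, 19), (31, 6, 32), (31, 6, 35), (31, 6, 6)}.
Apply σ_{A > A2}; surviving tuples: {(31, 19, 6), (31, 32, 19), (31, 32, 6), (31, 35, 19), (31, 35, 32), (31, 35, 6)}
π[D, A, A2]: project onto (D, A, A2) → {(31, 19, 6), (31, 32, 19), (31, 32, 6), (31, 35, 19), (31, 35, 32), (31, 35, 6)}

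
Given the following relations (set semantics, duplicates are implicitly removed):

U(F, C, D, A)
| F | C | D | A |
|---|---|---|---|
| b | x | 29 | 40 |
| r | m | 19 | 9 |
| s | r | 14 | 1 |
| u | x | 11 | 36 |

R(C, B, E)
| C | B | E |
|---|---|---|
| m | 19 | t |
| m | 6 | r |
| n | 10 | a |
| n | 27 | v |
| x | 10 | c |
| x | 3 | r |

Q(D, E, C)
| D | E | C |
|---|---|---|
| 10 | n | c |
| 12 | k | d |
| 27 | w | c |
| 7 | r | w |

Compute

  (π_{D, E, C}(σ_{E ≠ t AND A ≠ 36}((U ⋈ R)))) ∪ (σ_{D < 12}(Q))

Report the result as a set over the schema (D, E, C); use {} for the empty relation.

{(10, n, c), (19, r, m), (29, c, x), (29, r, x), (7, r, w)}

Natural join on C: {(b, x, 29, 40, 10, c), (b, x, 29, 40, 3, r), (r, m, 19, 9, 19, t), (r, m, 19, 9, 6, r), (u, x, 11, 36, 10, c), (u, x, 11, 36, 3, r)}
σ[E ≠ t AND A ≠ 36]: keep tuples satisfying E ≠ t AND A ≠ 36 → {(b, x, 29, 40, 10, c), (b, x, 29, 40, 3, r), (r, m, 19, 9, 6, r)}
π_{D, E, C} gives {(19, r, m), (29, c, x), (29, r, x)}.
σ[D < 12]: keep tuples satisfying D < 12 → {(10, n, c), (7, r, w)}
Taking the union: {(10, n, c), (19, r, m), (29, c, x), (29, r, x), (7, r, w)}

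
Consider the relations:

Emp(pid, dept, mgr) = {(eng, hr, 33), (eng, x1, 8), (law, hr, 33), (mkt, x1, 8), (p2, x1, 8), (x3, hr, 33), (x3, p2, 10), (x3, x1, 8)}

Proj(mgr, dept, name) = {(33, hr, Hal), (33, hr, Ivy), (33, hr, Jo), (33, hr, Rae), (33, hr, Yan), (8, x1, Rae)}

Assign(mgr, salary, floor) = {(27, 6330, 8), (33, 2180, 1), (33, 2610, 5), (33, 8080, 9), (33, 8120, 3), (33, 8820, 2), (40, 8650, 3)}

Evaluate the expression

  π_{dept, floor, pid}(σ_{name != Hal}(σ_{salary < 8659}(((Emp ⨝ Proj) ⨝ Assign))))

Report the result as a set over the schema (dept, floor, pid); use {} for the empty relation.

{(hr, 1, eng), (hr, 1, law), (hr, 1, x3), (hr, 3, eng), (hr, 3, law), (hr, 3, x3), (hr, 5, eng), (hr, 5, law), (hr, 5, x3), (hr, 9, eng), (hr, 9, law), (hr, 9, x3)}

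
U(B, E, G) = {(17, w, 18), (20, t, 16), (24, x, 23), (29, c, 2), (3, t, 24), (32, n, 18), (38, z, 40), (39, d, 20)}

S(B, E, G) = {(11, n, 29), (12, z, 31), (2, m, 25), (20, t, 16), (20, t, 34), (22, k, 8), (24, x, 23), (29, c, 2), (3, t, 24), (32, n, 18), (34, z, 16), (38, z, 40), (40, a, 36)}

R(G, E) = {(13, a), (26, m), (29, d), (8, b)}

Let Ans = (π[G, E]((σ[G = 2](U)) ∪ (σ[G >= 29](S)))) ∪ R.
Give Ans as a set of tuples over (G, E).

{(13, a), (2, c), (26, m), (29, d), (29, n), (31, z), (34, t), (36, a), (40, z), (8, b)}

Apply σ_{G = 2}; surviving tuples: {(29, c, 2)}
Apply σ_{G >= 29}; surviving tuples: {(11, n, 29), (12, z, 31), (20, t, 34), (38, z, 40), (40, a, 36)}
Union: {(29, c, 2)} with {(11, n, 29), (12, z, 31), (20, t, 34), (38, z, 40), (40, a, 36)} → {(11, n, 29), (12, z, 31), (20, t, 34), (29, c, 2), (38, z, 40), (40, a, 36)}
Keep only column(s) G, E: {(2, c), (29, n), (31, z), (34, t), (36, a), (40, z)}
Union: {(2, c), (29, n), (31, z), (34, t), (36, a), (40, z)} with {(13, a), (26, m), (29, d), (8, b)} → {(13, a), (2, c), (26, m), (29, d), (29, n), (31, z), (34, t), (36, a), (40, z), (8, b)}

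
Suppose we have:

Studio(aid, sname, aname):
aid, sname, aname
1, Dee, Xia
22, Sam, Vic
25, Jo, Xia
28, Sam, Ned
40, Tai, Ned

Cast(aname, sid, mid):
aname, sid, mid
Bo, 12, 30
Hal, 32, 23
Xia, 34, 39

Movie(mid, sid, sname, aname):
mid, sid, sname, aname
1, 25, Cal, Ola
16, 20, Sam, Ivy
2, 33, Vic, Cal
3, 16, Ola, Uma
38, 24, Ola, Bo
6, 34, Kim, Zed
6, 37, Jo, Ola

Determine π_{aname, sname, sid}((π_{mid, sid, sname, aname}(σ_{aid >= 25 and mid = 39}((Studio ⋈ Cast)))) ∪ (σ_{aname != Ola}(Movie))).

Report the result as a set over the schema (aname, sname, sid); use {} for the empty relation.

Studio ⋈ Cast (natural join on aname): {(1, Dee, Xia, 34, 39), (25, Jo, Xia, 34, 39)}
σ[aid >= 25 and mid = 39]: keep tuples satisfying aid >= 25 and mid = 39 → {(25, Jo, Xia, 34, 39)}
Projecting to mid, sid, sname, aname: {(39, 34, Jo, Xia)}
σ[aname != Ola]: keep tuples satisfying aname != Ola → {(16, 20, Sam, Ivy), (2, 33, Vic, Cal), (3, 16, Ola, Uma), (38, 24, Ola, Bo), (6, 34, Kim, Zed)}
Set union of the two operands is {(16, 20, Sam, Ivy), (2, 33, Vic, Cal), (3, 16, Ola, Uma), (38, 24, Ola, Bo), (39, 34, Jo, Xia), (6, 34, Kim, Zed)}.
Projecting to aname, sname, sid: {(Bo, Ola, 24), (Cal, Vic, 33), (Ivy, Sam, 20), (Uma, Ola, 16), (Xia, Jo, 34), (Zed, Kim, 34)}

{(Bo, Ola, 24), (Cal, Vic, 33), (Ivy, Sam, 20), (Uma, Ola, 16), (Xia, Jo, 34), (Zed, Kim, 34)}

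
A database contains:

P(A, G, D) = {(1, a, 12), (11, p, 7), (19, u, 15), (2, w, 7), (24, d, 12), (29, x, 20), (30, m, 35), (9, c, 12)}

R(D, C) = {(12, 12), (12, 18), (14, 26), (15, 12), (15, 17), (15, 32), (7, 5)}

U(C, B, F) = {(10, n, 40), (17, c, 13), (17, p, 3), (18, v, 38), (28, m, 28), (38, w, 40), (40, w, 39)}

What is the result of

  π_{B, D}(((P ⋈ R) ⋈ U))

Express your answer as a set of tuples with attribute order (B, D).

{(c, 15), (p, 15), (v, 12)}

Joining P and R on D yields {(1, a, 12, 12), (1, a, 12, 18), (11, p, 7, 5), (19, u, 15, 12), (19, u, 15, 17), (19, u, 15, 32), (2, w, 7, 5), (24, d, 12, 12), (24, d, 12, 18), (9, c, 12, 12), (9, c, 12, 18)}.
Joining (P ⋈ R) and U on C yields {(1, a, 12, 18, v, 38), (19, u, 15, 17, c, 13), (19, u, 15, 17, p, 3), (24, d, 12, 18, v, 38), (9, c, 12, 18, v, 38)}.
π[B, D]: project onto (B, D) (2 duplicate(s) eliminated) → {(c, 15), (p, 15), (v, 12)}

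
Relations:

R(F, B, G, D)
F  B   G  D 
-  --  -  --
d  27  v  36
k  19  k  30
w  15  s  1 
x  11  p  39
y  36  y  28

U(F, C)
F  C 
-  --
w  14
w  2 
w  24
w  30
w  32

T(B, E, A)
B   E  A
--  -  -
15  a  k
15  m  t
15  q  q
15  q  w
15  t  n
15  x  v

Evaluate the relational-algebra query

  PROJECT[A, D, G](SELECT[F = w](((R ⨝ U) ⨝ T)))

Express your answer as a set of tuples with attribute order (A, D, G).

Joining R and U on F yields {(w, 15, s, 1, 14), (w, 15, s, 1, 2), (w, 15, s, 1, 24), (w, 15, s, 1, 30), (w, 15, s, 1, 32)}.
Joining (R ⨝ U) and T on B yields {(w, 15, s, 1, 14, a, k), (w, 15, s, 1, 14, m, t), (w, 15, s, 1, 14, q, q), (w, 15, s, 1, 14, q, w), (w, 15, s, 1, 14, t, n), (w, 15, s, 1, 14, x, v), (w, 15, s, 1, 2, a, k), (w, 15, s, 1, 2, m, t), (w, 15, s, 1, 2, q, q), (w, 15, s, 1, 2, q, w), (w, 15, s, 1, 2, t, n), (w, 15, s, 1, 2, x, v), (w, 15, s, 1, 24, a, k), (w, 15, s, 1, 24, m, t), (w, 15, s, 1, 24, q, q), (w, 15, s, 1, 24, q, w), (w, 15, s, 1, 24, t, n), (w, 15, s, 1, 24, x, v), (w, 15, s, 1, 30, a, k), (w, 15, s, 1, 30, m, t), (w, 15, s, 1, 30, q, q), (w, 15, s, 1, 30, q, w), (w, 15, s, 1, 30, t, n), (w, 15, s, 1, 30, x, v), (w, 15, s, 1, 32, a, k), (w, 15, s, 1, 32, m, t), (w, 15, s, 1, 32, q, q), (w, 15, s, 1, 32, q, w), (w, 15, s, 1, 32, t, n), (w, 15, s, 1, 32, x, v)}.
Filtering on F = w leaves {(w, 15, s, 1, 14, a, k), (w, 15, s, 1, 14, m, t), (w, 15, s, 1, 14, q, q), (w, 15, s, 1, 14, q, w), (w, 15, s, 1, 14, t, n), (w, 15, s, 1, 14, x, v), (w, 15, s, 1, 2, a, k), (w, 15, s, 1, 2, m, t), (w, 15, s, 1, 2, q, q), (w, 15, s, 1, 2, q, w), (w, 15, s, 1, 2, t, n), (w, 15, s, 1, 2, x, v), (w, 15, s, 1, 24, a, k), (w, 15, s, 1, 24, m, t), (w, 15, s, 1, 24, q, q), (w, 15, s, 1, 24, q, w), (w, 15, s, 1, 24, t, n), (w, 15, s, 1, 24, x, v), (w, 15, s, 1, 30, a, k), (w, 15, s, 1, 30, m, t), (w, 15, s, 1, 30, q, q), (w, 15, s, 1, 30, q, w), (w, 15, s, 1, 30, t, n), (w, 15, s, 1, 30, x, v), (w, 15, s, 1, 32, a, k), (w, 15, s, 1, 32, m, t), (w, 15, s, 1, 32, q, q), (w, 15, s, 1, 32, q, w), (w, 15, s, 1, 32, t, n), (w, 15, s, 1, 32, x, v)}.
Keep only column(s) A, D, G (24 duplicate(s) eliminated): {(k, 1, s), (n, 1, s), (q, 1, s), (t, 1, s), (v, 1, s), (w, 1, s)}

{(k, 1, s), (n, 1, s), (q, 1, s), (t, 1, s), (v, 1, s), (w, 1, s)}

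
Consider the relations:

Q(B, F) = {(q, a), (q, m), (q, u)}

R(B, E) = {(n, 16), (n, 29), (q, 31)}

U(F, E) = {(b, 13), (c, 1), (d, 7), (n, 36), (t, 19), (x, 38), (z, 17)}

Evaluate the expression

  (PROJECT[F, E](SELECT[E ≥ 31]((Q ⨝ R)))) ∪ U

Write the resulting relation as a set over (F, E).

Q ⋈ R (natural join on B): {(q, a, 31), (q, m, 31), (q, u, 31)}
Filtering on E ≥ 31 leaves {(q, a, 31), (q, m, 31), (q, u, 31)}.
π_{F, E} gives {(a, 31), (m, 31), (u, 31)}.
Taking the union: {(a, 31), (b, 13), (c, 1), (d, 7), (m, 31), (n, 36), (t, 19), (u, 31), (x, 38), (z, 17)}

{(a, 31), (b, 13), (c, 1), (d, 7), (m, 31), (n, 36), (t, 19), (u, 31), (x, 38), (z, 17)}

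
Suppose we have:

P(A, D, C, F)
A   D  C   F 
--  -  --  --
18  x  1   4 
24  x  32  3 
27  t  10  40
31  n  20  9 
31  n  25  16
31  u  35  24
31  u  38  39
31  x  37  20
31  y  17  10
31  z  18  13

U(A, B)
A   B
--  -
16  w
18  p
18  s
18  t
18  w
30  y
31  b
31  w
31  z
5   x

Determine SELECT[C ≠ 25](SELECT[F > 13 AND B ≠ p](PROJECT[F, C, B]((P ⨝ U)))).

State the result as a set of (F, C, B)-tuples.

{(20, 37, b), (20, 37, w), (20, 37, z), (24, 35, b), (24, 35, w), (24, 35, z), (39, 38, b), (39, 38, w), (39, 38, z)}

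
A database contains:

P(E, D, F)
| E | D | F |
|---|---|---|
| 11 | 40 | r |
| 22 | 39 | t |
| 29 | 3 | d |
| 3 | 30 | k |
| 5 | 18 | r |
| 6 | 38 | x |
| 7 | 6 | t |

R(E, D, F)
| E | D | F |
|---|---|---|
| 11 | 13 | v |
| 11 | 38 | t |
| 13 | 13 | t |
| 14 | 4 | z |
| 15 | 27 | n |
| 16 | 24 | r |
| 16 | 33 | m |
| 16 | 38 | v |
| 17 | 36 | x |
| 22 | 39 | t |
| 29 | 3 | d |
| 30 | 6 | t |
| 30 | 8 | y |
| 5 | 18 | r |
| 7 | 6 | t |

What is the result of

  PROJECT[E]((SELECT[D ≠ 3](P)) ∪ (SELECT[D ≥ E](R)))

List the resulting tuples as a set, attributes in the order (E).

Apply σ_{D ≠ 3}; surviving tuples: {(11, 40, r), (22, 39, t), (3, 30, k), (5, 18, r), (6, 38, x), (7, 6, t)}
Apply σ_{D ≥ E}; surviving tuples: {(11, 13, v), (11, 38, t), (13, 13, t), (15, 27, n), (16, 24, r), (16, 33, m), (16, 38, v), (17, 36, x), (22, 39, t), (5, 18, r)}
Taking the union: {(11, 13, v), (11, 38, t), (11, 40, r), (13, 13, t), (15, 27, n), (16, 24, r), (16, 33, m), (16, 38, v), (17, 36, x), (22, 39, t), (3, 30, k), (5, 18, r), (6, 38, x), (7, 6, t)}
Keep only column(s) E (4 duplicate(s) eliminated): {11, 13, 15, 16, 17, 22, 3, 5, 6, 7}

{11, 13, 15, 16, 17, 22, 3, 5, 6, 7}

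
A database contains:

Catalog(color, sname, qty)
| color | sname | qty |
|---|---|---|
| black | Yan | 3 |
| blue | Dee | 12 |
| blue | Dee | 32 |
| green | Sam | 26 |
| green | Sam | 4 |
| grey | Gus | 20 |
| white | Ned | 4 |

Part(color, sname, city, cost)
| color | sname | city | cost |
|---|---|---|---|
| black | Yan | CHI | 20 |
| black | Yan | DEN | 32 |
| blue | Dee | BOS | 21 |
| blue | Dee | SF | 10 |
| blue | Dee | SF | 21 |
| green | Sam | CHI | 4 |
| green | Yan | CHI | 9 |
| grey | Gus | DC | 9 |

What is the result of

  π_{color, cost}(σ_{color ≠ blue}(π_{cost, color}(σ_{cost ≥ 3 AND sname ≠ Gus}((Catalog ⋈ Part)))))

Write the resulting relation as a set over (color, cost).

{(black, 20), (black, 32), (green, 4)}

Catalog ⋈ Part (natural join on color, sname): {(black, Yan, 3, CHI, 20), (black, Yan, 3, DEN, 32), (blue, Dee, 12, BOS, 21), (blue, Dee, 12, SF, 10), (blue, Dee, 12, SF, 21), (blue, Dee, 32, BOS, 21), (blue, Dee, 32, SF, 10), (blue, Dee, 32, SF, 21), (green, Sam, 26, CHI, 4), (green, Sam, 4, CHI, 4), (grey, Gus, 20, DC, 9)}
Filtering on cost ≥ 3 AND sname ≠ Gus leaves {(black, Yan, 3, CHI, 20), (black, Yan, 3, DEN, 32), (blue, Dee, 12, BOS, 21), (blue, Dee, 12, SF, 10), (blue, Dee, 12, SF, 21), (blue, Dee, 32, BOS, 21), (blue, Dee, 32, SF, 10), (blue, Dee, 32, SF, 21), (green, Sam, 26, CHI, 4), (green, Sam, 4, CHI, 4)}.
π_{cost, color} gives {(10, blue), (20, black), (21, blue), (32, black), (4, green)} (5 duplicate(s) eliminated).
Filtering on color ≠ blue leaves {(20, black), (32, black), (4, green)}.
π_{color, cost} gives {(black, 20), (black, 32), (green, 4)}.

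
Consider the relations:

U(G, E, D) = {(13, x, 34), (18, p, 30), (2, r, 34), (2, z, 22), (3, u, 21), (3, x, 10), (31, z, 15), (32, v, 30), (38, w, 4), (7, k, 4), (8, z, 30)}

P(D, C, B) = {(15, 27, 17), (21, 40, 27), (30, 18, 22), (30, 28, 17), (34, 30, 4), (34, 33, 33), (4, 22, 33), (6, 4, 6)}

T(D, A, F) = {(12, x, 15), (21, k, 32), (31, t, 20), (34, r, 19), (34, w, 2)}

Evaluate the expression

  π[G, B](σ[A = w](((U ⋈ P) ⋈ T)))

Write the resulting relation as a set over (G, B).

Natural join on D: {(13, x, 34, 30, 4), (13, x, 34, 33, 33), (18, p, 30, 18, 22), (18, p, 30, 28, 17), (2, r, 34, 30, 4), (2, r, 34, 33, 33), (3, u, 21, 40, 27), (31, z, 15, 27, 17), (32, v, 30, 18, 22), (32, v, 30, 28, 17), (38, w, 4, 22, 33), (7, k, 4, 22, 33), (8, z, 30, 18, 22), (8, z, 30, 28, 17)}
Natural join on D: {(13, x, 34, 30, 4, r, 19), (13, x, 34, 30, 4, w, 2), (13, x, 34, 33, 33, r, 19), (13, x, 34, 33, 33, w, 2), (2, r, 34, 30, 4, r, 19), (2, r, 34, 30, 4, w, 2), (2, r, 34, 33, 33, r, 19), (2, r, 34, 33, 33, w, 2), (3, u, 21, 40, 27, k, 32)}
σ[A = w]: keep tuples satisfying A = w → {(13, x, 34, 30, 4, w, 2), (13, x, 34, 33, 33, w, 2), (2, r, 34, 30, 4, w, 2), (2, r, 34, 33, 33, w, 2)}
π[G, B]: project onto (G, B) → {(13, 33), (13, 4), (2, 33), (2, 4)}

{(13, 33), (13, 4), (2, 33), (2, 4)}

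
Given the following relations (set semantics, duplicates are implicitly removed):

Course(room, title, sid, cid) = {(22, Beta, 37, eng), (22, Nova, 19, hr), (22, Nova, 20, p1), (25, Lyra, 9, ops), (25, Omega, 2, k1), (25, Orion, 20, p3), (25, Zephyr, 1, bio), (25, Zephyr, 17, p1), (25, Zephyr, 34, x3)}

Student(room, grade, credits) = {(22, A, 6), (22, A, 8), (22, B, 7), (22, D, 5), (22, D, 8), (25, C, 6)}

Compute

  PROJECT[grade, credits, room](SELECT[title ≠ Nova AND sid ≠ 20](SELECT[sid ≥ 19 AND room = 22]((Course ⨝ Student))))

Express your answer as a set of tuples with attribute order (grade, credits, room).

{(A, 6, 22), (A, 8, 22), (B, 7, 22), (D, 5, 22), (D, 8, 22)}

Natural join on room: {(22, Beta, 37, eng, A, 6), (22, Beta, 37, eng, A, 8), (22, Beta, 37, eng, B, 7), (22, Beta, 37, eng, D, 5), (22, Beta, 37, eng, D, 8), (22, Nova, 19, hr, A, 6), (22, Nova, 19, hr, A, 8), (22, Nova, 19, hr, B, 7), (22, Nova, 19, hr, D, 5), (22, Nova, 19, hr, D, 8), (22, Nova, 20, p1, A, 6), (22, Nova, 20, p1, A, 8), (22, Nova, 20, p1, B, 7), (22, Nova, 20, p1, D, 5), (22, Nova, 20, p1, D, 8), (25, Lyra, 9, ops, C, 6), (25, Omega, 2, k1, C, 6), (25, Orion, 20, p3, C, 6), (25, Zephyr, 1, bio, C, 6), (25, Zephyr, 17, p1, C, 6), (25, Zephyr, 34, x3, C, 6)}
Filtering on sid ≥ 19 AND room = 22 leaves {(22, Beta, 37, eng, A, 6), (22, Beta, 37, eng, A, 8), (22, Beta, 37, eng, B, 7), (22, Beta, 37, eng, D, 5), (22, Beta, 37, eng, D, 8), (22, Nova, 19, hr, A, 6), (22, Nova, 19, hr, A, 8), (22, Nova, 19, hr, B, 7), (22, Nova, 19, hr, D, 5), (22, Nova, 19, hr, D, 8), (22, Nova, 20, p1, A, 6), (22, Nova, 20, p1, A, 8), (22, Nova, 20, p1, B, 7), (22, Nova, 20, p1, D, 5), (22, Nova, 20, p1, D, 8)}.
Filtering on title ≠ Nova AND sid ≠ 20 leaves {(22, Beta, 37, eng, A, 6), (22, Beta, 37, eng, A, 8), (22, Beta, 37, eng, B, 7), (22, Beta, 37, eng, D, 5), (22, Beta, 37, eng, D, 8)}.
Keep only column(s) grade, credits, room: {(A, 6, 22), (A, 8, 22), (B, 7, 22), (D, 5, 22), (D, 8, 22)}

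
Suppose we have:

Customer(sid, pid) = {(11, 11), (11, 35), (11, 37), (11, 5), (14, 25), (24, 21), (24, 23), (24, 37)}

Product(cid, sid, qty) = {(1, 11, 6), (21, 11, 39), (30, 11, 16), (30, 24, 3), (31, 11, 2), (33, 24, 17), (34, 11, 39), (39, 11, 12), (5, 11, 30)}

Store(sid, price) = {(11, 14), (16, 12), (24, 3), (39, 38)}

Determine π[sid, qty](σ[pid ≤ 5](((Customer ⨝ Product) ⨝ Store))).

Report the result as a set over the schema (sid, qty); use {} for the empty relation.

{(11, 12), (11, 16), (11, 2), (11, 30), (11, 39), (11, 6)}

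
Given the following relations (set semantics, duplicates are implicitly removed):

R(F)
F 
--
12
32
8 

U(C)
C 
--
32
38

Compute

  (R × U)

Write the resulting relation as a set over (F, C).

{(12, 32), (12, 38), (32, 32), (32, 38), (8, 32), (8, 38)}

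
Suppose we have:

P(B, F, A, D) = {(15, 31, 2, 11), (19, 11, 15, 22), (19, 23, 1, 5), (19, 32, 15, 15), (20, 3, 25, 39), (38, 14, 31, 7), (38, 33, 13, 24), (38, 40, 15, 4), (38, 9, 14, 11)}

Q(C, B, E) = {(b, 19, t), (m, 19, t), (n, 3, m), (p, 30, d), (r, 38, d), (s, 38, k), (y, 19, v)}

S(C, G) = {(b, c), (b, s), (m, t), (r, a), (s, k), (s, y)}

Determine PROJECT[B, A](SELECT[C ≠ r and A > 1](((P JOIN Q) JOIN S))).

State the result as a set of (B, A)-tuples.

{(19, 15), (38, 13), (38, 14), (38, 15), (38, 31)}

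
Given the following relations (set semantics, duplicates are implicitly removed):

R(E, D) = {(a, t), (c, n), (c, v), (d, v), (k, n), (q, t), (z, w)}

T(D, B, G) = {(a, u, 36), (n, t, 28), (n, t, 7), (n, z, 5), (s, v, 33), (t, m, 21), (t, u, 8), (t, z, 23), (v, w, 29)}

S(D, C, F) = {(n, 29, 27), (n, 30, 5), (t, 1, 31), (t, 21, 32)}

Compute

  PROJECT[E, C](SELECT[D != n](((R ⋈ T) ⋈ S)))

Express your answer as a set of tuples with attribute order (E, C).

R ⋈ T (natural join on D): {(a, t, m, 21), (a, t, u, 8), (a, t, z, 23), (c, n, t, 28), (c, n, t, 7), (c, n, z, 5), (c, v, w, 29), (d, v, w, 29), (k, n, t, 28), (k, n, t, 7), (k, n, z, 5), (q, t, m, 21), (q, t, u, 8), (q, t, z, 23)}
(R ⋈ T) ⋈ S (natural join on D): {(a, t, m, 21, 1, 31), (a, t, m, 21, 21, 32), (a, t, u, 8, 1, 31), (a, t, u, 8, 21, 32), (a, t, z, 23, 1, 31), (a, t, z, 23, 21, 32), (c, n, t, 28, 29, 27), (c, n, t, 28, 30, 5), (c, n, t, 7, 29, 27), (c, n, t, 7, 30, 5), (c, n, z, 5, 29, 27), (c, n, z, 5, 30, 5), (k, n, t, 28, 29, 27), (k, n, t, 28, 30, 5), (k, n, t, 7, 29, 27), (k, n, t, 7, 30, 5), (k, n, z, 5, 29, 27), (k, n, z, 5, 30, 5), (q, t, m, 21, 1, 31), (q, t, m, 21, 21, 32), (q, t, u, 8, 1, 31), (q, t, u, 8, 21, 32), (q, t, z, 23, 1, 31), (q, t, z, 23, 21, 32)}
Filtering on D != n leaves {(a, t, m, 21, 1, 31), (a, t, m, 21, 21, 32), (a, t, u, 8, 1, 31), (a, t, u, 8, 21, 32), (a, t, z, 23, 1, 31), (a, t, z, 23, 21, 32), (q, t, m, 21, 1, 31), (q, t, m, 21, 21, 32), (q, t, u, 8, 1, 31), (q, t, u, 8, 21, 32), (q, t, z, 23, 1, 31), (q, t, z, 23, 21, 32)}.
Projecting to E, C (8 duplicate(s) eliminated): {(a, 1), (a, 21), (q, 1), (q, 21)}

{(a, 1), (a, 21), (q, 1), (q, 21)}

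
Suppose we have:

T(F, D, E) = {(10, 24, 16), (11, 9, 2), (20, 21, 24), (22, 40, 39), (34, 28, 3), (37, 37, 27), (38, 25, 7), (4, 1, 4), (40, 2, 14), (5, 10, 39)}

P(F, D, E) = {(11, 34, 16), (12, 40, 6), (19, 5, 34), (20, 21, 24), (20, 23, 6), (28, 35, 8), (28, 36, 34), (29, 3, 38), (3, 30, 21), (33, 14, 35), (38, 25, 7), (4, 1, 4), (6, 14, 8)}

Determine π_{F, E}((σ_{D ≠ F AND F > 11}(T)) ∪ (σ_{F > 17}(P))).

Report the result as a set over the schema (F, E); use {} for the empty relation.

Filtering on D ≠ F AND F > 11 leaves {(20, 21, 24), (22, 40, 39), (34, 28, 3), (38, 25, 7), (40, 2, 14)}.
Filtering on F > 17 leaves {(19, 5, 34), (20, 21, 24), (20, 23, 6), (28, 35, 8), (28, 36, 34), (29, 3, 38), (33, 14, 35), (38, 25, 7)}.
Set union of the two operands is {(19, 5, 34), (20, 21, 24), (20, 23, 6), (22, 40, 39), (28, 35, 8), (28, 36, 34), (29, 3, 38), (33, 14, 35), (34, 28, 3), (38, 25, 7), (40, 2, 14)}.
π[F, E]: project onto (F, E) → {(19, 34), (20, 24), (20, 6), (22, 39), (28, 34), (28, 8), (29, 38), (33, 35), (34, 3), (38, 7), (40, 14)}

{(19, 34), (20, 24), (20, 6), (22, 39), (28, 34), (28, 8), (29, 38), (33, 35), (34, 3), (38, 7), (40, 14)}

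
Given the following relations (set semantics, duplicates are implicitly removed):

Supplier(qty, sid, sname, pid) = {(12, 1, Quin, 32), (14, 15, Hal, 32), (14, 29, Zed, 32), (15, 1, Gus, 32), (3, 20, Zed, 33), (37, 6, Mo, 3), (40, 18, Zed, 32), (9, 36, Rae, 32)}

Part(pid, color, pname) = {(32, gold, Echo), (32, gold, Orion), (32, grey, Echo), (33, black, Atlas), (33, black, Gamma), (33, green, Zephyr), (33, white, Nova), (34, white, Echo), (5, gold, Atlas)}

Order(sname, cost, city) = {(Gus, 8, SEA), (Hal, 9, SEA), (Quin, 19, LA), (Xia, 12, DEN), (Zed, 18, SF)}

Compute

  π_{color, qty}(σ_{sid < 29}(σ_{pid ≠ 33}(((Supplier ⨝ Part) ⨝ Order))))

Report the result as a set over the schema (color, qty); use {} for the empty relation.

{(gold, 12), (gold, 14), (gold, 15), (gold, 40), (grey, 12), (grey, 14), (grey, 15), (grey, 40)}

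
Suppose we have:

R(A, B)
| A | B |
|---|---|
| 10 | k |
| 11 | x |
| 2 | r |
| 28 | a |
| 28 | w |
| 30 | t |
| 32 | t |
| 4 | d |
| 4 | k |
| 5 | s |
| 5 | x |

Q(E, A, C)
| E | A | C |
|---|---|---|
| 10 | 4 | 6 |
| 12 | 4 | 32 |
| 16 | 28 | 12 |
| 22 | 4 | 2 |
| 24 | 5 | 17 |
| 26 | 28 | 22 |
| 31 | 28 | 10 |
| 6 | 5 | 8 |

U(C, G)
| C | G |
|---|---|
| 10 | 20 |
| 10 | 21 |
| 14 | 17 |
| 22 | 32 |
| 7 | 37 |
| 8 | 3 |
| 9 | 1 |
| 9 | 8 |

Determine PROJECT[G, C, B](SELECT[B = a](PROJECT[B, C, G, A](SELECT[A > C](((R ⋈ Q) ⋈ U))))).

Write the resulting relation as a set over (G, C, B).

Natural join on A: {(28, a, 16, 12), (28, a, 26, 22), (28, a, 31, 10), (28, w, 16, 12), (28, w, 26, 22), (28, w, 31, 10), (4, d, 10, 6), (4, d, 12, 32), (4, d, 22, 2), (4, k, 10, 6), (4, k, 12, 32), (4, k, 22, 2), (5, s, 24, 17), (5, s, 6, 8), (5, x, 24, 17), (5, x, 6, 8)}
Natural join on C: {(28, a, 26, 22, 32), (28, a, 31, 10, 20), (28, a, 31, 10, 21), (28, w, 26, 22, 32), (28, w, 31, 10, 20), (28, w, 31, 10, 21), (5, s, 6, 8, 3), (5, x, 6, 8, 3)}
Apply σ_{A > C}; surviving tuples: {(28, a, 26, 22, 32), (28, a, 31, 10, 20), (28, a, 31, 10, 21), (28, w, 26, 22, 32), (28, w, 31, 10, 20), (28, w, 31, 10, 21)}
π[B, C, G, A]: project onto (B, C, G, A) → {(a, 10, 20, 28), (a, 10, 21, 28), (a, 22, 32, 28), (w, 10, 20, 28), (w, 10, 21, 28), (w, 22, 32, 28)}
Apply σ_{B = a}; surviving tuples: {(a, 10, 20, 28), (a, 10, 21, 28), (a, 22, 32, 28)}
π[G, C, B]: project onto (G, C, B) → {(20, 10, a), (21, 10, a), (32, 22, a)}

{(20, 10, a), (21, 10, a), (32, 22, a)}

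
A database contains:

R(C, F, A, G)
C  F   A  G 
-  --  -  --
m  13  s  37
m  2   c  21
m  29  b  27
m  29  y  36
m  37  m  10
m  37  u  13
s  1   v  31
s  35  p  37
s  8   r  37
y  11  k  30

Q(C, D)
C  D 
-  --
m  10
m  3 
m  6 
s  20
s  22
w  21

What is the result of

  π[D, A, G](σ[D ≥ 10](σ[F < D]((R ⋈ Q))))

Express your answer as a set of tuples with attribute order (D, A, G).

Joining R and Q on C yields {(m, 13, s, 37, 10), (m, 13, s, 37, 3), (m, 13, s, 37, 6), (m, 2, c, 21, 10), (m, 2, c, 21, 3), (m, 2, c, 21, 6), (m, 29, b, 27, 10), (m, 29, b, 27, 3), (m, 29, b, 27, 6), (m, 29, y, 36, 10), (m, 29, y, 36, 3), (m, 29, y, 36, 6), (m, 37, m, 10, 10), (m, 37, m, 10, 3), (m, 37, m, 10, 6), (m, 37, u, 13, 10), (m, 37, u, 13, 3), (m, 37, u, 13, 6), (s, 1, v, 31, 20), (s, 1, v, 31, 22), (s, 35, p, 37, 20), (s, 35, p, 37, 22), (s, 8, r, 37, 20), (s, 8, r, 37, 22)}.
σ[F < D]: keep tuples satisfying F < D → {(m, 2, c, 21, 10), (m, 2, c, 21, 3), (m, 2, c, 21, 6), (s, 1, v, 31, 20), (s, 1, v, 31, 22), (s, 8, r, 37, 20), (s, 8, r, 37, 22)}
σ[D ≥ 10]: keep tuples satisfying D ≥ 10 → {(m, 2, c, 21, 10), (s, 1, v, 31, 20), (s, 1, v, 31, 22), (s, 8, r, 37, 20), (s, 8, r, 37, 22)}
Keep only column(s) D, A, G: {(10, c, 21), (20, r, 37), (20, v, 31), (22, r, 37), (22, v, 31)}

{(10, c, 21), (20, r, 37), (20, v, 31), (22, r, 37), (22, v, 31)}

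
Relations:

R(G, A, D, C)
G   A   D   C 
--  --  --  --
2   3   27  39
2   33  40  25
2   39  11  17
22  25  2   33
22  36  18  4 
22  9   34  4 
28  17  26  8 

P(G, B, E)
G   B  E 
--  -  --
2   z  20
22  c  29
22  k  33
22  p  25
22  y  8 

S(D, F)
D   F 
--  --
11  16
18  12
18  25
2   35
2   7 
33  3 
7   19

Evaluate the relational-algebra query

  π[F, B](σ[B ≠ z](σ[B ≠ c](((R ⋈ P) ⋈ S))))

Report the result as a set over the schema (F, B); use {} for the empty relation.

{(12, k), (12, p), (12, y), (25, k), (25, p), (25, y), (35, k), (35, p), (35, y), (7, k), (7, p), (7, y)}

Natural join on G: {(2, 3, 27, 39, z, 20), (2, 33, 40, 25, z, 20), (2, 39, 11, 17, z, 20), (22, 25, 2, 33, c, 29), (22, 25, 2, 33, k, 33), (22, 25, 2, 33, p, 25), (22, 25, 2, 33, y, 8), (22, 36, 18, 4, c, 29), (22, 36, 18, 4, k, 33), (22, 36, 18, 4, p, 25), (22, 36, 18, 4, y, 8), (22, 9, 34, 4, c, 29), (22, 9, 34, 4, k, 33), (22, 9, 34, 4, p, 25), (22, 9, 34, 4, y, 8)}
Natural join on D: {(2, 39, 11, 17, z, 20, 16), (22, 25, 2, 33, c, 29, 35), (22, 25, 2, 33, c, 29, 7), (22, 25, 2, 33, k, 33, 35), (22, 25, 2, 33, k, 33, 7), (22, 25, 2, 33, p, 25, 35), (22, 25, 2, 33, p, 25, 7), (22, 25, 2, 33, y, 8, 35), (22, 25, 2, 33, y, 8, 7), (22, 36, 18, 4, c, 29, 12), (22, 36, 18, 4, c, 29, 25), (22, 36, 18, 4, k, 33, 12), (22, 36, 18, 4, k, 33, 25), (22, 36, 18, 4, p, 25, 12), (22, 36, 18, 4, p, 25, 25), (22, 36, 18, 4, y, 8, 12), (22, 36, 18, 4, y, 8, 25)}
Apply σ_{B ≠ c}; surviving tuples: {(2, 39, 11, 17, z, 20, 16), (22, 25, 2, 33, k, 33, 35), (22, 25, 2, 33, k, 33, 7), (22, 25, 2, 33, p, 25, 35), (22, 25, 2, 33, p, 25, 7), (22, 25, 2, 33, y, 8, 35), (22, 25, 2, 33, y, 8, 7), (22, 36, 18, 4, k, 33, 12), (22, 36, 18, 4, k, 33, 25), (22, 36, 18, 4, p, 25, 12), (22, 36, 18, 4, p, 25, 25), (22, 36, 18, 4, y, 8, 12), (22, 36, 18, 4, y, 8, 25)}
Apply σ_{B ≠ z}; surviving tuples: {(22, 25, 2, 33, k, 33, 35), (22, 25, 2, 33, k, 33, 7), (22, 25, 2, 33, p, 25, 35), (22, 25, 2, 33, p, 25, 7), (22, 25, 2, 33, y, 8, 35), (22, 25, 2, 33, y, 8, 7), (22, 36, 18, 4, k, 33, 12), (22, 36, 18, 4, k, 33, 25), (22, 36, 18, 4, p, 25, 12), (22, 36, 18, 4, p, 25, 25), (22, 36, 18, 4, y, 8, 12), (22, 36, 18, 4, y, 8, 25)}
Projecting to F, B: {(12, k), (12, p), (12, y), (25, k), (25, p), (25, y), (35, k), (35, p), (35, y), (7, k), (7, p), (7, y)}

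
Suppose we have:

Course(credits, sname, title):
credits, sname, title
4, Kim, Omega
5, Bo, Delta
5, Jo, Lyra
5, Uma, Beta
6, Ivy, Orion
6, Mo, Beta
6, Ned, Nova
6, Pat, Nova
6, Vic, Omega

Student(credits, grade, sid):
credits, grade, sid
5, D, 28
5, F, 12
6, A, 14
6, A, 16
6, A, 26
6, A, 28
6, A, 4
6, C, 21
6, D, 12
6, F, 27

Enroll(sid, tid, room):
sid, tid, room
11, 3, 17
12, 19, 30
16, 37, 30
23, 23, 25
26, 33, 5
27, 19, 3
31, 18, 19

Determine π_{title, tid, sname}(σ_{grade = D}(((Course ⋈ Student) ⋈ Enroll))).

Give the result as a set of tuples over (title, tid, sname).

Natural join on credits: {(5, Bo, Delta, D, 28), (5, Bo, Delta, F, 12), (5, Jo, Lyra, D, 28), (5, Jo, Lyra, F, 12), (5, Uma, Beta, D, 28), (5, Uma, Beta, F, 12), (6, Ivy, Orion, A, 14), (6, Ivy, Orion, A, 16), (6, Ivy, Orion, A, 26), (6, Ivy, Orion, A, 28), (6, Ivy, Orion, A, 4), (6, Ivy, Orion, C, 21), (6, Ivy, Orion, D, 12), (6, Ivy, Orion, F, 27), (6, Mo, Beta, A, 14), (6, Mo, Beta, A, 16), (6, Mo, Beta, A, 26), (6, Mo, Beta, A, 28), (6, Mo, Beta, A, 4), (6, Mo, Beta, C, 21), (6, Mo, Beta, D, 12), (6, Mo, Beta, F, 27), (6, Ned, Nova, A, 14), (6, Ned, Nova, A, 16), (6, Ned, Nova, A, 26), (6, Ned, Nova, A, 28), (6, Ned, Nova, A, 4), (6, Ned, Nova, C, 21), (6, Ned, Nova, D, 12), (6, Ned, Nova, F, 27), (6, Pat, Nova, A, 14), (6, Pat, Nova, A, 16), (6, Pat, Nova, A, 26), (6, Pat, Nova, A, 28), (6, Pat, Nova, A, 4), (6, Pat, Nova, C, 21), (6, Pat, Nova, D, 12), (6, Pat, Nova, F, 27), (6, Vic, Omega, A, 14), (6, Vic, Omega, A, 16), (6, Vic, Omega, A, 26), (6, Vic, Omega, A, 28), (6, Vic, Omega, A, 4), (6, Vic, Omega, C, 21), (6, Vic, Omega, D, 12), (6, Vic, Omega, F, 27)}
Natural join on sid: {(5, Bo, Delta, F, 12, 19, 30), (5, Jo, Lyra, F, 12, 19, 30), (5, Uma, Beta, F, 12, 19, 30), (6, Ivy, Orion, A, 16, 37, 30), (6, Ivy, Orion, A, 26, 33, 5), (6, Ivy, Orion, D, 12, 19, 30), (6, Ivy, Orion, F, 27, 19, 3), (6, Mo, Beta, A, 16, 37, 30), (6, Mo, Beta, A, 26, 33, 5), (6, Mo, Beta, D, 12, 19, 30), (6, Mo, Beta, F, 27, 19, 3), (6, Ned, Nova, A, 16, 37, 30), (6, Ned, Nova, A, 26, 33, 5), (6, Ned, Nova, D, 12, 19, 30), (6, Ned, Nova, F, 27, 19, 3), (6, Pat, Nova, A, 16, 37, 30), (6, Pat, Nova, A, 26, 33, 5), (6, Pat, Nova, D, 12, 19, 30), (6, Pat, Nova, F, 27, 19, 3), (6, Vic, Omega, A, 16, 37, 30), (6, Vic, Omega, A, 26, 33, 5), (6, Vic, Omega, D, 12, 19, 30), (6, Vic, Omega, F, 27, 19, 3)}
σ[grade = D]: keep tuples satisfying grade = D → {(6, Ivy, Orion, D, 12, 19, 30), (6, Mo, Beta, D, 12, 19, 30), (6, Ned, Nova, D, 12, 19, 30), (6, Pat, Nova, D, 12, 19, 30), (6, Vic, Omega, D, 12, 19, 30)}
π_{title, tid, sname} gives {(Beta, 19, Mo), (Nova, 19, Ned), (Nova, 19, Pat), (Omega, 19, Vic), (Orion, 19, Ivy)}.

{(Beta, 19, Mo), (Nova, 19, Ned), (Nova, 19, Pat), (Omega, 19, Vic), (Orion, 19, Ivy)}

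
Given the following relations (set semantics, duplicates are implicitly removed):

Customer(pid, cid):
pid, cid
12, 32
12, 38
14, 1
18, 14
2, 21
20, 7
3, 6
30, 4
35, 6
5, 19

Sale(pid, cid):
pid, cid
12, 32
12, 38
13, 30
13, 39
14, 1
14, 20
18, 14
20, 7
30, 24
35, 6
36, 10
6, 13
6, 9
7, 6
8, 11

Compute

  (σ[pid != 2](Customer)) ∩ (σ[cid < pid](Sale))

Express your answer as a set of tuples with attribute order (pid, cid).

{(14, 1), (18, 14), (20, 7), (35, 6)}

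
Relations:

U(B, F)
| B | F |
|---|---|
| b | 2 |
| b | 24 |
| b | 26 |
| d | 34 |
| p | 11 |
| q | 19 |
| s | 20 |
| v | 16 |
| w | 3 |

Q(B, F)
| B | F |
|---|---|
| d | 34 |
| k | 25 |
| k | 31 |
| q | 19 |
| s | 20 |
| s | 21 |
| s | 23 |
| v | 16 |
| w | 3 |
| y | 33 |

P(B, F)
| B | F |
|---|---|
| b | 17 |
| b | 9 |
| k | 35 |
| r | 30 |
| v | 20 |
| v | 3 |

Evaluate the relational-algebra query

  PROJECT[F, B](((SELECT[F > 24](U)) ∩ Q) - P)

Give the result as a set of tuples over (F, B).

σ[F > 24]: keep tuples satisfying F > 24 → {(b, 26), (d, 34)}
Taking the intersection: {(d, 34)}
Taking the difference: {(d, 34)}
π[F, B]: project onto (F, B) → {(34, d)}

{(34, d)}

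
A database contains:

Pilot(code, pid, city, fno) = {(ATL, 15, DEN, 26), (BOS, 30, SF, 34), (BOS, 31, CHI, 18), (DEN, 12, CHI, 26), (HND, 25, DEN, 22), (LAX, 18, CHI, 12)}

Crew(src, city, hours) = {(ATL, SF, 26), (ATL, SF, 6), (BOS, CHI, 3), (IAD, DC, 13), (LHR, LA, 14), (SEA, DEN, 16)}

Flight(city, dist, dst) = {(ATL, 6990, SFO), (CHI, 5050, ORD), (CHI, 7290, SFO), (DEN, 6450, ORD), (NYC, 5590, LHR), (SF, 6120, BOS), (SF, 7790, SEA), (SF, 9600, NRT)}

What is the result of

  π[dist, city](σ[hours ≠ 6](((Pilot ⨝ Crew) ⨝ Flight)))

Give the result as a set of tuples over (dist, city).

{(5050, CHI), (6120, SF), (6450, DEN), (7290, CHI), (7790, SF), (9600, SF)}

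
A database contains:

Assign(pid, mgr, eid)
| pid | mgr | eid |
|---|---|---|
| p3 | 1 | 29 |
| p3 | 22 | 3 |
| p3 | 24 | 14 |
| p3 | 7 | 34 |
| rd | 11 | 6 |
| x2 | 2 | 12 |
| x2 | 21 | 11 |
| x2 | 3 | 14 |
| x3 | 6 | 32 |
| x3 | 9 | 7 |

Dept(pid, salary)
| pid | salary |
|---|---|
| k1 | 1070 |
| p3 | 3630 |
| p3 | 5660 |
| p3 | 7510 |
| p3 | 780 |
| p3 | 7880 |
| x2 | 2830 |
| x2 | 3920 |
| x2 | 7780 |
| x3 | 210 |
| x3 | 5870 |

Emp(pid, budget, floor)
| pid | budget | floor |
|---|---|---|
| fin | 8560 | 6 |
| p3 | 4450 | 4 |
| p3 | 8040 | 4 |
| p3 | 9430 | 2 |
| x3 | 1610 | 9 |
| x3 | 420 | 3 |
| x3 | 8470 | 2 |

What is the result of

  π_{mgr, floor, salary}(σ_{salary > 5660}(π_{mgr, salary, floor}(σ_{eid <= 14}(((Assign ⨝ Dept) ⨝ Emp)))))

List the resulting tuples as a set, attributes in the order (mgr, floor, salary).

{(22, 2, 7510), (22, 2, 7880), (22, 4, 7510), (22, 4, 7880), (24, 2, 7510), (24, 2, 7880), (24, 4, 7510), (24, 4, 7880), (9, 2, 5870), (9, 3, 5870), (9, 9, 5870)}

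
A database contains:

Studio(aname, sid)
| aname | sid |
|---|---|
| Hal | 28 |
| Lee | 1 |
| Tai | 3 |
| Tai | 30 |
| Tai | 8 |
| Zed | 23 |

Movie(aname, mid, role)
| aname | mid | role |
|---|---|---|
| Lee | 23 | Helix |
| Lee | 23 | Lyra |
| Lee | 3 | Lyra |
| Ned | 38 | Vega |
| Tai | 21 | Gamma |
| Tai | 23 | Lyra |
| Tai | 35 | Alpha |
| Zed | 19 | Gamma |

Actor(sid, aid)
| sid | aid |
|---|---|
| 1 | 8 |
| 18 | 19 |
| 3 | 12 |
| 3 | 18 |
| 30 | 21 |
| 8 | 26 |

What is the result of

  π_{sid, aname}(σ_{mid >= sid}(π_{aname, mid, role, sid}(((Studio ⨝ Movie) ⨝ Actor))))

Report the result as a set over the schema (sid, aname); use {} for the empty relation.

{(1, Lee), (3, Tai), (30, Tai), (8, Tai)}

Studio ⋈ Movie (natural join on aname): {(Lee, 1, 23, Helix), (Lee, 1, 23, Lyra), (Lee, 1, 3, Lyra), (Tai, 3, 21, Gamma), (Tai, 3, 23, Lyra), (Tai, 3, 35, Alpha), (Tai, 30, 21, Gamma), (Tai, 30, 23, Lyra), (Tai, 30, 35, Alpha), (Tai, 8, 21, Gamma), (Tai, 8, 23, Lyra), (Tai, 8, 35, Alpha), (Zed, 23, 19, Gamma)}
(Studio ⨝ Movie) ⋈ Actor (natural join on sid): {(Lee, 1, 23, Helix, 8), (Lee, 1, 23, Lyra, 8), (Lee, 1, 3, Lyra, 8), (Tai, 3, 21, Gamma, 12), (Tai, 3, 21, Gamma, 18), (Tai, 3, 23, Lyra, 12), (Tai, 3, 23, Lyra, 18), (Tai, 3, 35, Alpha, 12), (Tai, 3, 35, Alpha, 18), (Tai, 30, 21, Gamma, 21), (Tai, 30, 23, Lyra, 21), (Tai, 30, 35, Alpha, 21), (Tai, 8, 21, Gamma, 26), (Tai, 8, 23, Lyra, 26), (Tai, 8, 35, Alpha, 26)}
π[aname, mid, role, sid]: project onto (aname, mid, role, sid) (3 duplicate(s) eliminated) → {(Lee, 23, Helix, 1), (Lee, 23, Lyra, 1), (Lee, 3, Lyra, 1), (Tai, 21, Gamma, 3), (Tai, 21, Gamma, 30), (Tai, 21, Gamma, 8), (Tai, 23, Lyra, 3), (Tai, 23, Lyra, 30), (Tai, 23, Lyra, 8), (Tai, 35, Alpha, 3), (Tai, 35, Alpha, 30), (Tai, 35, Alpha, 8)}
Apply σ_{mid >= sid}; surviving tuples: {(Lee, 23, Helix, 1), (Lee, 23, Lyra, 1), (Lee, 3, Lyra, 1), (Tai, 21, Gamma, 3), (Tai, 21, Gamma, 8), (Tai, 23, Lyra, 3), (Tai, 23, Lyra, 8), (Tai, 35, Alpha, 3), (Tai, 35, Alpha, 30), (Tai, 35, Alpha, 8)}
π[sid, aname]: project onto (sid, aname) (6 duplicate(s) eliminated) → {(1, Lee), (3, Tai), (30, Tai), (8, Tai)}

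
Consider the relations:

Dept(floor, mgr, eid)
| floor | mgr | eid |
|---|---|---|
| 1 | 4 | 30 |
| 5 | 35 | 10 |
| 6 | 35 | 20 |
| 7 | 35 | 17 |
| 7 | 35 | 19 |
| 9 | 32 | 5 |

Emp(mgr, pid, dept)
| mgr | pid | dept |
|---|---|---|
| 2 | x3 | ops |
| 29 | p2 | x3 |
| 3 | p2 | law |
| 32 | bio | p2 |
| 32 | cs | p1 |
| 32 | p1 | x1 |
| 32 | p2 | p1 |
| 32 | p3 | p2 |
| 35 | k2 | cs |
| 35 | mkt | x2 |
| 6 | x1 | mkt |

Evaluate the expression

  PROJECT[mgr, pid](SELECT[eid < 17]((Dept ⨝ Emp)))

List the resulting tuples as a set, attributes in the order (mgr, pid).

{(32, bio), (32, cs), (32, p1), (32, p2), (32, p3), (35, k2), (35, mkt)}

Joining Dept and Emp on mgr yields {(5, 35, 10, k2, cs), (5, 35, 10, mkt, x2), (6, 35, 20, k2, cs), (6, 35, 20, mkt, x2), (7, 35, 17, k2, cs), (7, 35, 17, mkt, x2), (7, 35, 19, k2, cs), (7, 35, 19, mkt, x2), (9, 32, 5, bio, p2), (9, 32, 5, cs, p1), (9, 32, 5, p1, x1), (9, 32, 5, p2, p1), (9, 32, 5, p3, p2)}.
Apply σ_{eid < 17}; surviving tuples: {(5, 35, 10, k2, cs), (5, 35, 10, mkt, x2), (9, 32, 5, bio, p2), (9, 32, 5, cs, p1), (9, 32, 5, p1, x1), (9, 32, 5, p2, p1), (9, 32, 5, p3, p2)}
π_{mgr, pid} gives {(32, bio), (32, cs), (32, p1), (32, p2), (32, p3), (35, k2), (35, mkt)}.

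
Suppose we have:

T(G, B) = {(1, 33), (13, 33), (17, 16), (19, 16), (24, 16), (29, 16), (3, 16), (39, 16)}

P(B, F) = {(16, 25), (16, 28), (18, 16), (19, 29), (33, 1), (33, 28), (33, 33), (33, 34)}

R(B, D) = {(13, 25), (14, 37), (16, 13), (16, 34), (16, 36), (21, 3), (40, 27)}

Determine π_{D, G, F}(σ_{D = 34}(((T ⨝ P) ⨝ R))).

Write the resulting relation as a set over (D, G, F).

{(34, 17, 25), (34, 17, 28), (34, 19, 25), (34, 19, 28), (34, 24, 25), (34, 24, 28), (34, 29, 25), (34, 29, 28), (34, 3, 25), (34, 3, 28), (34, 39, 25), (34, 39, 28)}

Natural join on B: {(1, 33, 1), (1, 33, 28), (1, 33, 33), (1, 33, 34), (13, 33, 1), (13, 33, 28), (13, 33, 33), (13, 33, 34), (17, 16, 25), (17, 16, 28), (19, 16, 25), (19, 16, 28), (24, 16, 25), (24, 16, 28), (29, 16, 25), (29, 16, 28), (3, 16, 25), (3, 16, 28), (39, 16, 25), (39, 16, 28)}
Natural join on B: {(17, 16, 25, 13), (17, 16, 25, 34), (17, 16, 25, 36), (17, 16, 28, 13), (17, 16, 28, 34), (17, 16, 28, 36), (19, 16, 25, 13), (19, 16, 25, 34), (19, 16, 25, 36), (19, 16, 28, 13), (19, 16, 28, 34), (19, 16, 28, 36), (24, 16, 25, 13), (24, 16, 25, 34), (24, 16, 25, 36), (24, 16, 28, 13), (24, 16, 28, 34), (24, 16, 28, 36), (29, 16, 25, 13), (29, 16, 25, 34), (29, 16, 25, 36), (29, 16, 28, 13), (29, 16, 28, 34), (29, 16, 28, 36), (3, 16, 25, 13), (3, 16, 25, 34), (3, 16, 25, 36), (3, 16, 28, 13), (3, 16, 28, 34), (3, 16, 28, 36), (39, 16, 25, 13), (39, 16, 25, 34), (39, 16, 25, 36), (39, 16, 28, 13), (39, 16, 28, 34), (39, 16, 28, 36)}
Apply σ_{D = 34}; surviving tuples: {(17, 16, 25, 34), (17, 16, 28, 34), (19, 16, 25, 34), (19, 16, 28, 34), (24, 16, 25, 34), (24, 16, 28, 34), (29, 16, 25, 34), (29, 16, 28, 34), (3, 16, 25, 34), (3, 16, 28, 34), (39, 16, 25, 34), (39, 16, 28, 34)}
π_{D, G, F} gives {(34, 17, 25), (34, 17, 28), (34, 19, 25), (34, 19, 28), (34, 24, 25), (34, 24, 28), (34, 29, 25), (34, 29, 28), (34, 3, 25), (34, 3, 28), (34, 39, 25), (34, 39, 28)}.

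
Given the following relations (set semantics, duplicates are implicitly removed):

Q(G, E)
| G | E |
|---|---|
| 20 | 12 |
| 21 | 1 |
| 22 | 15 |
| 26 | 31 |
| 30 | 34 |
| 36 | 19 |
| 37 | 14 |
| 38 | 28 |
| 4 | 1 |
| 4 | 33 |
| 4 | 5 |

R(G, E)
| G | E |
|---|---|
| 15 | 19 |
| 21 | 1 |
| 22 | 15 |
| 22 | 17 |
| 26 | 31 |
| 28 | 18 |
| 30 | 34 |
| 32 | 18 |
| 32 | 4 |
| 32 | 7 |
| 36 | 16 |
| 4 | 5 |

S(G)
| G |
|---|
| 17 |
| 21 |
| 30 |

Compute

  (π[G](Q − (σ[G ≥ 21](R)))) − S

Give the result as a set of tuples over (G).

Selection G ≥ 21: {(21, 1), (22, 15), (22, 17), (26, 31), (28, 18), (30, 34), (32, 18), (32, 4), (32, 7), (36, 16)}
Set difference of the two operands is {(20, 12), (36, 19), (37, 14), (38, 28), (4, 1), (4, 33), (4, 5)}.
Keep only column(s) G (2 duplicate(s) eliminated): {20, 36, 37, 38, 4}
Set difference of the two operands is {20, 36, 37, 38, 4}.

{20, 36, 37, 38, 4}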